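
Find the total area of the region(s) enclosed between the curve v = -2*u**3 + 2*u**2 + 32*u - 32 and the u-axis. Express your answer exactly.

863/3

The curve meets the u-axis where -2*u**3 + 2*u**2 + 32*u - 32 = 0, i.e. -2*(u - 4)*(u - 1)*(u + 4) = 0, at u = -4, 1, 4.
On [-4, 1] the curve lies below the axis; ∫[-4,1] (-2*u**3 + 2*u**2 + 32*u - 32) du = -1375/6, giving area 1375/6.
On [1, 4] the curve lies above the axis; ∫[1,4] (-2*u**3 + 2*u**2 + 32*u - 32) du = 117/2, giving area 117/2.
Total area = 1375/6 + 117/2 = 863/3.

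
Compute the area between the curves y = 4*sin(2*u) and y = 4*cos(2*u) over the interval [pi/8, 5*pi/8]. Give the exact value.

On [pi/8, 5*pi/8], (4*sin(2*u)) - (4*cos(2*u)) = 4*sin(2*u) - 4*cos(2*u) is ≥ 0 throughout, so the area is a single integral of |4*sin(2*u) - 4*cos(2*u)|.
∫[pi/8,5*pi/8] (4*sin(2*u) - 4*cos(2*u)) du = 4*sqrt(2).

4*sqrt(2)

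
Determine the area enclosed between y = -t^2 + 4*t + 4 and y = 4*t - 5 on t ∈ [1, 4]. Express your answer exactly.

38/3

The difference (-t^2 + 4*t + 4) - (4*t - 5) = -t^2 + 9 changes sign at t = 3 inside [1, 4], so split the integral there.
∫[1,3] (-t^2 + 9) dt = 28/3.
∫[3,4] (-t^2 + 9) dt = -10/3; the area of that piece is 10/3.
Total area = 28/3 + 10/3 = 38/3.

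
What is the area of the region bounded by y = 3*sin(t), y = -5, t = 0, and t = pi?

6 + 5*pi

On [0, pi], (3*sin(t)) - (-5) = 3*sin(t) + 5 is ≥ 0 throughout, so the area is a single integral of |3*sin(t) + 5|.
∫[0,pi] (3*sin(t) + 5) dt = 6 + 5*pi.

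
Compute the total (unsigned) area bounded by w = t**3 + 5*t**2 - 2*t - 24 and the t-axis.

443/6

The curve meets the t-axis where t**3 + 5*t**2 - 2*t - 24 = 0, i.e. (t - 2)*(t + 3)*(t + 4) = 0, at t = -4, -3, 2.
On [-4, -3] the curve lies above the axis; ∫[-4,-3] (t**3 + 5*t**2 - 2*t - 24) dt = 11/12, giving area 11/12.
On [-3, 2] the curve lies below the axis; ∫[-3,2] (t**3 + 5*t**2 - 2*t - 24) dt = -875/12, giving area 875/12.
Total area = 11/12 + 875/12 = 443/6.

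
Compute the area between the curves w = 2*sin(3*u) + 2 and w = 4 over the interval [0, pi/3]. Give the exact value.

On [0, pi/3], (2*sin(3*u) + 2) - (4) = 2*sin(3*u) - 2 is ≤ 0 throughout, so the area is a single integral of |2*sin(3*u) - 2|.
∫[0,pi/3] (2*sin(3*u) - 2) du = 4/3 - 2*pi/3; the area of that piece is -4/3 + 2*pi/3.

-4/3 + 2*pi/3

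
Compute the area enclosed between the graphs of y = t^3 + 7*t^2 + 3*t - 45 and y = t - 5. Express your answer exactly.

Set the curves equal: t^3 + 7*t^2 + 3*t - 45 = t - 5, so t^3 + 7*t^2 + 2*t - 40 = 0, which factors as (t - 2)*(t + 4)*(t + 5) = 0. The curves meet at t = -5, -4, 2.
On [-5, -4], y = t^3 + 7*t^2 + 3*t - 45 is on top; that piece has area ∫[-5,-4] (t^3 + 7*t^2 + 2*t - 40) dt = 13/12.
On [-4, 2], y = t - 5 is on top; that piece has area ∫[-4,2] (-(t^3 + 7*t^2 + 2*t - 40)) dt = 144.
Total enclosed area = 13/12 + 144 = 1741/12.

1741/12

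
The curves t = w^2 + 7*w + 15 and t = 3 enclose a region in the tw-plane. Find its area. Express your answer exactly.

Both boundary curves give t as a function of w, so integrate with respect to w. Setting them equal: w^2 + 7*w + 12 = 0, i.e. (w + 3)*(w + 4) = 0, so they meet at w = -4, -3.
For w in [-4, -3], t = w^2 + 7*w + 15 is on the left; area = ∫[-4,-3] (-(w^2 + 7*w + 12)) dw = 1/6.

1/6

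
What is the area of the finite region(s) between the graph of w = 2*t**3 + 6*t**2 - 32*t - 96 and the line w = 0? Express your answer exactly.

517

The curve meets the t-axis where 2*t**3 + 6*t**2 - 32*t - 96 = 0, i.e. 2*(t - 4)*(t + 3)*(t + 4) = 0, at t = -4, -3, 4.
On [-4, -3] the curve lies above the axis; ∫[-4,-3] (2*t**3 + 6*t**2 - 32*t - 96) dt = 5/2, giving area 5/2.
On [-3, 4] the curve lies below the axis; ∫[-3,4] (2*t**3 + 6*t**2 - 32*t - 96) dt = -1029/2, giving area 1029/2.
Total area = 5/2 + 1029/2 = 517.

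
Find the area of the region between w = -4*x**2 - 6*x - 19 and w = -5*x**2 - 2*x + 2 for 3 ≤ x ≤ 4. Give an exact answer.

On [3, 4], (-4*x**2 - 6*x - 19) - (-5*x**2 - 2*x + 2) = x**2 - 4*x - 21 is ≤ 0 throughout, so the area is a single integral of |x**2 - 4*x - 21|.
∫[3,4] (x**2 - 4*x - 21) dx = -68/3; the area of that piece is 68/3.

68/3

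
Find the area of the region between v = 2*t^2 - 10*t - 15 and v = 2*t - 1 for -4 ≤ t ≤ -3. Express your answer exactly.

158/3

On [-4, -3], (2*t^2 - 10*t - 15) - (2*t - 1) = 2*t^2 - 12*t - 14 is ≥ 0 throughout, so the area is a single integral of |2*t^2 - 12*t - 14|.
∫[-4,-3] (2*t^2 - 12*t - 14) dt = 158/3.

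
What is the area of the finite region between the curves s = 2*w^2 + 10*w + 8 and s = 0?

9

Both boundary curves give s as a function of w, so integrate with respect to w. Setting them equal: 2*w^2 + 10*w + 8 = 0, i.e. 2*(w + 1)*(w + 4) = 0, so they meet at w = -4, -1.
For w in [-4, -1], s = 2*w^2 + 10*w + 8 is on the left; area = ∫[-4,-1] (-(2*w^2 + 10*w + 8)) dw = 9.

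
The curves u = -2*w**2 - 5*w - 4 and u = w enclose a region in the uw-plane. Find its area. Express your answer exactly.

Both boundary curves give u as a function of w, so integrate with respect to w. Setting them equal: -2*w**2 - 6*w - 4 = 0, i.e. -2*(w + 1)*(w + 2) = 0, so they meet at w = -2, -1.
For w in [-2, -1], u = -2*w**2 - 5*w - 4 is on the right; area = ∫[-2,-1] (-2*w**2 - 6*w - 4) dw = 1/3.

1/3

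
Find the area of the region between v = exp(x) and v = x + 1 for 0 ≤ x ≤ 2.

-5 + exp(2)

On [0, 2], (exp(x)) - (x + 1) = -x + exp(x) - 1 is ≥ 0 throughout, so the area is a single integral of |-x + exp(x) - 1|.
∫[0,2] (-x + exp(x) - 1) dx = -5 + exp(2).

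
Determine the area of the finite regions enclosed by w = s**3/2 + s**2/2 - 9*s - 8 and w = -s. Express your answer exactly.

Set the curves equal: s**3/2 + s**2/2 - 9*s - 8 = -s, so s**3/2 + s**2/2 - 8*s - 8 = 0, which factors as (s - 4)*(s + 1)*(s + 4)/2 = 0. The curves meet at s = -4, -1, 4.
On [-4, -1], w = s**3/2 + s**2/2 - 9*s - 8 is on top; that piece has area ∫[-4,-1] (s**3/2 + s**2/2 - 8*s - 8) ds = 117/8.
On [-1, 4], w = -s is on top; that piece has area ∫[-1,4] (-(s**3/2 + s**2/2 - 8*s - 8)) ds = 1375/24.
Total enclosed area = 117/8 + 1375/24 = 863/12.

863/12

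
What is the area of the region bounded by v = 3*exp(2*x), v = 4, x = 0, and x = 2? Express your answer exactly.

The difference (3*exp(2*x)) - (4) = 3*exp(2*x) - 4 changes sign at x = -log(3)/2 + log(2) inside [0, 2], so split the integral there.
∫[0,-log(3)/2 + log(2)] (3*exp(2*x) - 4) dx = log(9/16) + 1/2; the area of that piece is -1/2 + log(16/9).
∫[-log(3)/2 + log(2),2] (3*exp(2*x) - 4) dx = -10 - 2*log(3) + 4*log(2) + 3*exp(4)/2.
Total area = (-1/2 + log(16/9)) + (-10 - 2*log(3) + 4*log(2) + 3*exp(4)/2) = -21/2 - 4*log(3) + 8*log(2) + 3*exp(4)/2.

-21/2 - 4*log(3) + 8*log(2) + 3*exp(4)/2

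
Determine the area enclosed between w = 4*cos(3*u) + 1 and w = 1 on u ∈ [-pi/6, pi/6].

On [-pi/6, pi/6], (4*cos(3*u) + 1) - (1) = 4*cos(3*u) is ≥ 0 throughout, so the area is a single integral of |4*cos(3*u)|.
∫[-pi/6,pi/6] (4*cos(3*u)) du = 8/3.

8/3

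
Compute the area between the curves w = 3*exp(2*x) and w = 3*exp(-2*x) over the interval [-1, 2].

The difference (3*exp(2*x)) - (3*exp(-2*x)) = 3*exp(2*x) - 3*exp(-2*x) changes sign at x = 0 inside [-1, 2], so split the integral there.
∫[-1,0] (3*exp(2*x) - 3*exp(-2*x)) dx = -3*exp(2)/2 - 3*exp(-2)/2 + 3; the area of that piece is -3 + 3*exp(-2)/2 + 3*exp(2)/2.
∫[0,2] (3*exp(2*x) - 3*exp(-2*x)) dx = -3 + 3*exp(-4)/2 + 3*exp(4)/2.
Total area = (-3 + 3*exp(-2)/2 + 3*exp(2)/2) + (-3 + 3*exp(-4)/2 + 3*exp(4)/2) = -6 + 3*exp(-4)/2 + 3*exp(-2)/2 + 3*exp(2)/2 + 3*exp(4)/2.

-6 + 3*exp(-4)/2 + 3*exp(-2)/2 + 3*exp(2)/2 + 3*exp(4)/2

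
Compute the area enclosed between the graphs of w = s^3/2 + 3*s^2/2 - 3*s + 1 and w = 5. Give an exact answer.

Set the curves equal: s^3/2 + 3*s^2/2 - 3*s + 1 = 5, so s^3/2 + 3*s^2/2 - 3*s - 4 = 0, which factors as (s - 2)*(s + 1)*(s + 4)/2 = 0. The curves meet at s = -4, -1, 2.
On [-4, -1], w = s^3/2 + 3*s^2/2 - 3*s + 1 is on top; that piece has area ∫[-4,-1] (s^3/2 + 3*s^2/2 - 3*s - 4) ds = 81/8.
On [-1, 2], w = 5 is on top; that piece has area ∫[-1,2] (-(s^3/2 + 3*s^2/2 - 3*s - 4)) ds = 81/8.
Total enclosed area = 81/8 + 81/8 = 81/4.

81/4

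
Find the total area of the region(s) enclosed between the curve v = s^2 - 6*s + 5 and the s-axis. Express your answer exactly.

The curve meets the s-axis where s^2 - 6*s + 5 = 0, i.e. (s - 5)*(s - 1) = 0, at s = 1, 5.
On [1, 5] the curve lies below the axis; ∫[1,5] (s^2 - 6*s + 5) ds = -32/3, giving area 32/3.

32/3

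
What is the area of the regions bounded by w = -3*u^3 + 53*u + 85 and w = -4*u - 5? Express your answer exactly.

Set the curves equal: -3*u^3 + 53*u + 85 = -4*u - 5, so -3*u^3 + 57*u + 90 = 0, which factors as -3*(u - 5)*(u + 2)*(u + 3) = 0. The curves meet at u = -3, -2, 5.
On [-3, -2], w = -4*u - 5 is on top; that piece has area ∫[-3,-2] (-(-3*u^3 + 57*u + 90)) du = 15/4.
On [-2, 5], w = -3*u^3 + 53*u + 85 is on top; that piece has area ∫[-2,5] (-3*u^3 + 57*u + 90) du = 3087/4.
Total enclosed area = 15/4 + 3087/4 = 1551/2.

1551/2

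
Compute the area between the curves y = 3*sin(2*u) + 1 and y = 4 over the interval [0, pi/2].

-3 + 3*pi/2

On [0, pi/2], (3*sin(2*u) + 1) - (4) = 3*sin(2*u) - 3 is ≤ 0 throughout, so the area is a single integral of |3*sin(2*u) - 3|.
∫[0,pi/2] (3*sin(2*u) - 3) du = 3 - 3*pi/2; the area of that piece is -3 + 3*pi/2.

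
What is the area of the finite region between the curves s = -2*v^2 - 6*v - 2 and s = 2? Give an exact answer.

1/3

Both boundary curves give s as a function of v, so integrate with respect to v. Setting them equal: -2*v^2 - 6*v - 4 = 0, i.e. -2*(v + 1)*(v + 2) = 0, so they meet at v = -2, -1.
For v in [-2, -1], s = -2*v^2 - 6*v - 2 is on the right; area = ∫[-2,-1] (-2*v^2 - 6*v - 4) dv = 1/3.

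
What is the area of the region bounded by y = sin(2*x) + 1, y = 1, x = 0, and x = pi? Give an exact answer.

The difference (sin(2*x) + 1) - (1) = sin(2*x) changes sign at x = pi/2 inside [0, pi], so split the integral there.
∫[0,pi/2] (sin(2*x)) dx = 1.
∫[pi/2,pi] (sin(2*x)) dx = -1; the area of that piece is 1.
Total area = 1 + 1 = 2.

2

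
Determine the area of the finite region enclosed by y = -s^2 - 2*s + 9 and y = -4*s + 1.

Set the curves equal: -s^2 - 2*s + 9 = -4*s + 1, so -s^2 + 2*s + 8 = 0, which factors as -(s - 4)*(s + 2) = 0. The curves meet at s = -2, 4.
On [-2, 4], y = -s^2 - 2*s + 9 is on top; that piece has area ∫[-2,4] (-s^2 + 2*s + 8) ds = 36.

36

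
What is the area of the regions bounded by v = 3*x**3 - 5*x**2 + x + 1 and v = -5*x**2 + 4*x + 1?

3/2

Set the curves equal: 3*x**3 - 5*x**2 + x + 1 = -5*x**2 + 4*x + 1, so 3*x**3 - 3*x = 0, which factors as 3*x*(x - 1)*(x + 1) = 0. The curves meet at x = -1, 0, 1.
On [-1, 0], v = 3*x**3 - 5*x**2 + x + 1 is on top; that piece has area ∫[-1,0] (3*x**3 - 3*x) dx = 3/4.
On [0, 1], v = -5*x**2 + 4*x + 1 is on top; that piece has area ∫[0,1] (-(3*x**3 - 3*x)) dx = 3/4.
Total enclosed area = 3/4 + 3/4 = 3/2.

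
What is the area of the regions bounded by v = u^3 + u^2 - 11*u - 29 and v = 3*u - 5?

Set the curves equal: u^3 + u^2 - 11*u - 29 = 3*u - 5, so u^3 + u^2 - 14*u - 24 = 0, which factors as (u - 4)*(u + 2)*(u + 3) = 0. The curves meet at u = -3, -2, 4.
On [-3, -2], v = u^3 + u^2 - 11*u - 29 is on top; that piece has area ∫[-3,-2] (u^3 + u^2 - 14*u - 24) du = 13/12.
On [-2, 4], v = 3*u - 5 is on top; that piece has area ∫[-2,4] (-(u^3 + u^2 - 14*u - 24)) du = 144.
Total enclosed area = 13/12 + 144 = 1741/12.

1741/12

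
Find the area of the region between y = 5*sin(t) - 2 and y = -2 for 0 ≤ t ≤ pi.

10

On [0, pi], (5*sin(t) - 2) - (-2) = 5*sin(t) is ≥ 0 throughout, so the area is a single integral of |5*sin(t)|.
∫[0,pi] (5*sin(t)) dt = 10.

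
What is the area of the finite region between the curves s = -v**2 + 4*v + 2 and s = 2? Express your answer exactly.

32/3

Both boundary curves give s as a function of v, so integrate with respect to v. Setting them equal: -v**2 + 4*v = 0, i.e. -v*(v - 4) = 0, so they meet at v = 0, 4.
For v in [0, 4], s = -v**2 + 4*v + 2 is on the right; area = ∫[0,4] (-v**2 + 4*v) dv = 32/3.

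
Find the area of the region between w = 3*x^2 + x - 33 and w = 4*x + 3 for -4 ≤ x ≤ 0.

79

The difference (3*x^2 + x - 33) - (4*x + 3) = 3*x^2 - 3*x - 36 changes sign at x = -3 inside [-4, 0], so split the integral there.
∫[-4,-3] (3*x^2 - 3*x - 36) dx = 23/2.
∫[-3,0] (3*x^2 - 3*x - 36) dx = -135/2; the area of that piece is 135/2.
Total area = 23/2 + 135/2 = 79.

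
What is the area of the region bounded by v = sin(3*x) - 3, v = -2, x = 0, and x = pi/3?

On [0, pi/3], (sin(3*x) - 3) - (-2) = sin(3*x) - 1 is ≤ 0 throughout, so the area is a single integral of |sin(3*x) - 1|.
∫[0,pi/3] (sin(3*x) - 1) dx = 2/3 - pi/3; the area of that piece is -2/3 + pi/3.

-2/3 + pi/3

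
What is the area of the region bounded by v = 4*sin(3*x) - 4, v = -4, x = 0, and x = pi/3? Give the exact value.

On [0, pi/3], (4*sin(3*x) - 4) - (-4) = 4*sin(3*x) is ≥ 0 throughout, so the area is a single integral of |4*sin(3*x)|.
∫[0,pi/3] (4*sin(3*x)) dx = 8/3.

8/3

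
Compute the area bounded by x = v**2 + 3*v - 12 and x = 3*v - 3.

36

Both boundary curves give x as a function of v, so integrate with respect to v. Setting them equal: v**2 - 9 = 0, i.e. (v - 3)*(v + 3) = 0, so they meet at v = -3, 3.
For v in [-3, 3], x = v**2 + 3*v - 12 is on the left; area = ∫[-3,3] (-(v**2 - 9)) dv = 36.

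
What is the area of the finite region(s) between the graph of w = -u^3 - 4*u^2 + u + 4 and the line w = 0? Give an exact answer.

253/12

The curve meets the u-axis where -u^3 - 4*u^2 + u + 4 = 0, i.e. -(u - 1)*(u + 1)*(u + 4) = 0, at u = -4, -1, 1.
On [-4, -1] the curve lies below the axis; ∫[-4,-1] (-u^3 - 4*u^2 + u + 4) du = -63/4, giving area 63/4.
On [-1, 1] the curve lies above the axis; ∫[-1,1] (-u^3 - 4*u^2 + u + 4) du = 16/3, giving area 16/3.
Total area = 63/4 + 16/3 = 253/12.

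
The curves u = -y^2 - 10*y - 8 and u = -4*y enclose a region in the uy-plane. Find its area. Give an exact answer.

Both boundary curves give u as a function of y, so integrate with respect to y. Setting them equal: -y^2 - 6*y - 8 = 0, i.e. -(y + 2)*(y + 4) = 0, so they meet at y = -4, -2.
For y in [-4, -2], u = -y^2 - 10*y - 8 is on the right; area = ∫[-4,-2] (-y^2 - 6*y - 8) dy = 4/3.

4/3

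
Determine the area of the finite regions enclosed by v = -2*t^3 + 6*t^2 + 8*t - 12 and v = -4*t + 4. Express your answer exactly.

81

Set the curves equal: -2*t^3 + 6*t^2 + 8*t - 12 = -4*t + 4, so -2*t^3 + 6*t^2 + 12*t - 16 = 0, which factors as -2*(t - 4)*(t - 1)*(t + 2) = 0. The curves meet at t = -2, 1, 4.
On [-2, 1], v = -4*t + 4 is on top; that piece has area ∫[-2,1] (-(-2*t^3 + 6*t^2 + 12*t - 16)) dt = 81/2.
On [1, 4], v = -2*t^3 + 6*t^2 + 8*t - 12 is on top; that piece has area ∫[1,4] (-2*t^3 + 6*t^2 + 12*t - 16) dt = 81/2.
Total enclosed area = 81/2 + 81/2 = 81.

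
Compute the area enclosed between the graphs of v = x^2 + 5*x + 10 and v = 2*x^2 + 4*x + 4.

Set the curves equal: x^2 + 5*x + 10 = 2*x^2 + 4*x + 4, so -x^2 + x + 6 = 0, which factors as -(x - 3)*(x + 2) = 0. The curves meet at x = -2, 3.
On [-2, 3], v = x^2 + 5*x + 10 is on top; that piece has area ∫[-2,3] (-x^2 + x + 6) dx = 125/6.

125/6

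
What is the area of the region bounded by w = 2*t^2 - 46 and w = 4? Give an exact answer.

1000/3

Set the curves equal: 2*t^2 - 46 = 4, so 2*t^2 - 50 = 0, which factors as 2*(t - 5)*(t + 5) = 0. The curves meet at t = -5, 5.
On [-5, 5], w = 4 is on top; that piece has area ∫[-5,5] (-(2*t^2 - 50)) dt = 1000/3.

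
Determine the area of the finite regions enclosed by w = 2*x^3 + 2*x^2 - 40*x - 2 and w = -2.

Set the curves equal: 2*x^3 + 2*x^2 - 40*x - 2 = -2, so 2*x^3 + 2*x^2 - 40*x = 0, which factors as 2*x*(x - 4)*(x + 5) = 0. The curves meet at x = -5, 0, 4.
On [-5, 0], w = 2*x^3 + 2*x^2 - 40*x - 2 is on top; that piece has area ∫[-5,0] (2*x^3 + 2*x^2 - 40*x) dx = 1625/6.
On [0, 4], w = -2 is on top; that piece has area ∫[0,4] (-(2*x^3 + 2*x^2 - 40*x)) dx = 448/3.
Total enclosed area = 1625/6 + 448/3 = 2521/6.

2521/6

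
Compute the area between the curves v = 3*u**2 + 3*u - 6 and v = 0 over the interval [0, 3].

The difference (3*u**2 + 3*u - 6) - (0) = 3*u**2 + 3*u - 6 changes sign at u = 1 inside [0, 3], so split the integral there.
∫[0,1] (3*u**2 + 3*u - 6) du = -7/2; the area of that piece is 7/2.
∫[1,3] (3*u**2 + 3*u - 6) du = 26.
Total area = 7/2 + 26 = 59/2.

59/2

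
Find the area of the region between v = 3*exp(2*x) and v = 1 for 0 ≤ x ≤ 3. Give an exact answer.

On [0, 3], (3*exp(2*x)) - (1) = 3*exp(2*x) - 1 is ≥ 0 throughout, so the area is a single integral of |3*exp(2*x) - 1|.
∫[0,3] (3*exp(2*x) - 1) dx = -9/2 + 3*exp(6)/2.

-9/2 + 3*exp(6)/2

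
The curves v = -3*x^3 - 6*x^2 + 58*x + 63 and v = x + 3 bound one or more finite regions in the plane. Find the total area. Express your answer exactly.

2521/4

Set the curves equal: -3*x^3 - 6*x^2 + 58*x + 63 = x + 3, so -3*x^3 - 6*x^2 + 57*x + 60 = 0, which factors as -3*(x - 4)*(x + 1)*(x + 5) = 0. The curves meet at x = -5, -1, 4.
On [-5, -1], v = x + 3 is on top; that piece has area ∫[-5,-1] (-(-3*x^3 - 6*x^2 + 57*x + 60)) dx = 224.
On [-1, 4], v = -3*x^3 - 6*x^2 + 58*x + 63 is on top; that piece has area ∫[-1,4] (-3*x^3 - 6*x^2 + 57*x + 60) dx = 1625/4.
Total enclosed area = 224 + 1625/4 = 2521/4.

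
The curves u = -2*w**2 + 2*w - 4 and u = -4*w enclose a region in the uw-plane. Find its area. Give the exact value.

Both boundary curves give u as a function of w, so integrate with respect to w. Setting them equal: -2*w**2 + 6*w - 4 = 0, i.e. -2*(w - 2)*(w - 1) = 0, so they meet at w = 1, 2.
For w in [1, 2], u = -2*w**2 + 2*w - 4 is on the right; area = ∫[1,2] (-2*w**2 + 6*w - 4) dw = 1/3.

1/3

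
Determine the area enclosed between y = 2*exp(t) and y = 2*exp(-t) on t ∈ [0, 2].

On [0, 2], (2*exp(t)) - (2*exp(-t)) = 2*exp(t) - 2*exp(-t) is ≥ 0 throughout, so the area is a single integral of |2*exp(t) - 2*exp(-t)|.
∫[0,2] (2*exp(t) - 2*exp(-t)) dt = -4 + 2*exp(-2) + 2*exp(2).

-4 + 2*exp(-2) + 2*exp(2)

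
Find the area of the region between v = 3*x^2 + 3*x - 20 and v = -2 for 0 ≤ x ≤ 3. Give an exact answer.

The difference (3*x^2 + 3*x - 20) - (-2) = 3*x^2 + 3*x - 18 changes sign at x = 2 inside [0, 3], so split the integral there.
∫[0,2] (3*x^2 + 3*x - 18) dx = -22; the area of that piece is 22.
∫[2,3] (3*x^2 + 3*x - 18) dx = 17/2.
Total area = 22 + 17/2 = 61/2.

61/2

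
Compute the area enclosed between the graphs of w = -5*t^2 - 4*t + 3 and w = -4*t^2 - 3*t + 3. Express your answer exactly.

1/6

Set the curves equal: -5*t^2 - 4*t + 3 = -4*t^2 - 3*t + 3, so -t^2 - t = 0, which factors as -t*(t + 1) = 0. The curves meet at t = -1, 0.
On [-1, 0], w = -5*t^2 - 4*t + 3 is on top; that piece has area ∫[-1,0] (-t^2 - t) dt = 1/6.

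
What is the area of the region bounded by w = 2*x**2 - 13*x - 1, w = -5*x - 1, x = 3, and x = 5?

8

The difference (2*x**2 - 13*x - 1) - (-5*x - 1) = 2*x**2 - 8*x changes sign at x = 4 inside [3, 5], so split the integral there.
∫[3,4] (2*x**2 - 8*x) dx = -10/3; the area of that piece is 10/3.
∫[4,5] (2*x**2 - 8*x) dx = 14/3.
Total area = 10/3 + 14/3 = 8.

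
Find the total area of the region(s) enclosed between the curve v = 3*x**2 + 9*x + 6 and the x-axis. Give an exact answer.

1/2

The curve meets the x-axis where 3*x**2 + 9*x + 6 = 0, i.e. 3*(x + 1)*(x + 2) = 0, at x = -2, -1.
On [-2, -1] the curve lies below the axis; ∫[-2,-1] (3*x**2 + 9*x + 6) dx = -1/2, giving area 1/2.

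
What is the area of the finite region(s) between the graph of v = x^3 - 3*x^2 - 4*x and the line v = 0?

131/4

The curve meets the x-axis where x^3 - 3*x^2 - 4*x = 0, i.e. x*(x - 4)*(x + 1) = 0, at x = -1, 0, 4.
On [-1, 0] the curve lies above the axis; ∫[-1,0] (x^3 - 3*x^2 - 4*x) dx = 3/4, giving area 3/4.
On [0, 4] the curve lies below the axis; ∫[0,4] (x^3 - 3*x^2 - 4*x) dx = -32, giving area 32.
Total area = 3/4 + 32 = 131/4.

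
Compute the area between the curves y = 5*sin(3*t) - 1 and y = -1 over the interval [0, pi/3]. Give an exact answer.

10/3

On [0, pi/3], (5*sin(3*t) - 1) - (-1) = 5*sin(3*t) is ≥ 0 throughout, so the area is a single integral of |5*sin(3*t)|.
∫[0,pi/3] (5*sin(3*t)) dt = 10/3.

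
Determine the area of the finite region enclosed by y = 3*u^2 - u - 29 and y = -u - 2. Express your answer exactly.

Set the curves equal: 3*u^2 - u - 29 = -u - 2, so 3*u^2 - 27 = 0, which factors as 3*(u - 3)*(u + 3) = 0. The curves meet at u = -3, 3.
On [-3, 3], y = -u - 2 is on top; that piece has area ∫[-3,3] (-(3*u^2 - 27)) du = 108.

108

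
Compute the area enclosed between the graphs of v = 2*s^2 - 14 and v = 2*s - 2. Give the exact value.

Set the curves equal: 2*s^2 - 14 = 2*s - 2, so 2*s^2 - 2*s - 12 = 0, which factors as 2*(s - 3)*(s + 2) = 0. The curves meet at s = -2, 3.
On [-2, 3], v = 2*s - 2 is on top; that piece has area ∫[-2,3] (-(2*s^2 - 2*s - 12)) ds = 125/3.

125/3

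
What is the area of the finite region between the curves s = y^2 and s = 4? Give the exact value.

Both boundary curves give s as a function of y, so integrate with respect to y. Setting them equal: y^2 - 4 = 0, i.e. (y - 2)*(y + 2) = 0, so they meet at y = -2, 2.
For y in [-2, 2], s = y^2 is on the left; area = ∫[-2,2] (-(y^2 - 4)) dy = 32/3.

32/3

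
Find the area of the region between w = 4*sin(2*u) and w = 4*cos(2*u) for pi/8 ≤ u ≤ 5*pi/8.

On [pi/8, 5*pi/8], (4*sin(2*u)) - (4*cos(2*u)) = 4*sin(2*u) - 4*cos(2*u) is ≥ 0 throughout, so the area is a single integral of |4*sin(2*u) - 4*cos(2*u)|.
∫[pi/8,5*pi/8] (4*sin(2*u) - 4*cos(2*u)) du = 4*sqrt(2).

4*sqrt(2)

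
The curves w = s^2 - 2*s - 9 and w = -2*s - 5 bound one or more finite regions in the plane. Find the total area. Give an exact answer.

Set the curves equal: s^2 - 2*s - 9 = -2*s - 5, so s^2 - 4 = 0, which factors as (s - 2)*(s + 2) = 0. The curves meet at s = -2, 2.
On [-2, 2], w = -2*s - 5 is on top; that piece has area ∫[-2,2] (-(s^2 - 4)) ds = 32/3.

32/3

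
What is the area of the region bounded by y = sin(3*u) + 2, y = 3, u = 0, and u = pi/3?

-2/3 + pi/3

On [0, pi/3], (sin(3*u) + 2) - (3) = sin(3*u) - 1 is ≤ 0 throughout, so the area is a single integral of |sin(3*u) - 1|.
∫[0,pi/3] (sin(3*u) - 1) du = 2/3 - pi/3; the area of that piece is -2/3 + pi/3.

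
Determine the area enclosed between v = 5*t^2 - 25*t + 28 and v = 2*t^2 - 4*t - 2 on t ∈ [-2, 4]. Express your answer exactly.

The difference (5*t^2 - 25*t + 28) - (2*t^2 - 4*t - 2) = 3*t^2 - 21*t + 30 changes sign at t = 2 inside [-2, 4], so split the integral there.
∫[-2,2] (3*t^2 - 21*t + 30) dt = 136.
∫[2,4] (3*t^2 - 21*t + 30) dt = -10; the area of that piece is 10.
Total area = 136 + 10 = 146.

146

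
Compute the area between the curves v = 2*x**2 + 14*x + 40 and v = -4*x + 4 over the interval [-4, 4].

378

The difference (2*x**2 + 14*x + 40) - (-4*x + 4) = 2*x**2 + 18*x + 36 changes sign at x = -3 inside [-4, 4], so split the integral there.
∫[-4,-3] (2*x**2 + 18*x + 36) dx = -7/3; the area of that piece is 7/3.
∫[-3,4] (2*x**2 + 18*x + 36) dx = 1127/3.
Total area = 7/3 + 1127/3 = 378.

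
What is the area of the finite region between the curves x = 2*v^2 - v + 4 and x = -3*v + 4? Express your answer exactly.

1/3

Both boundary curves give x as a function of v, so integrate with respect to v. Setting them equal: 2*v^2 + 2*v = 0, i.e. 2*v*(v + 1) = 0, so they meet at v = -1, 0.
For v in [-1, 0], x = 2*v^2 - v + 4 is on the left; area = ∫[-1,0] (-(2*v^2 + 2*v)) dv = 1/3.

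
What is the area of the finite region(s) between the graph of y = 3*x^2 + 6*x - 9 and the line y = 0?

32

The curve meets the x-axis where 3*x^2 + 6*x - 9 = 0, i.e. 3*(x - 1)*(x + 3) = 0, at x = -3, 1.
On [-3, 1] the curve lies below the axis; ∫[-3,1] (3*x^2 + 6*x - 9) dx = -32, giving area 32.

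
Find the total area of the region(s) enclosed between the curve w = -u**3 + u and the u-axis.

The curve meets the u-axis where -u**3 + u = 0, i.e. -u*(u - 1)*(u + 1) = 0, at u = -1, 0, 1.
On [-1, 0] the curve lies below the axis; ∫[-1,0] (-u**3 + u) du = -1/4, giving area 1/4.
On [0, 1] the curve lies above the axis; ∫[0,1] (-u**3 + u) du = 1/4, giving area 1/4.
Total area = 1/4 + 1/4 = 1/2.

1/2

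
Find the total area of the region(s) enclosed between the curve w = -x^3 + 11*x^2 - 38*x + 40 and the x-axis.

37/12

The curve meets the x-axis where -x^3 + 11*x^2 - 38*x + 40 = 0, i.e. -(x - 5)*(x - 4)*(x - 2) = 0, at x = 2, 4, 5.
On [2, 4] the curve lies below the axis; ∫[2,4] (-x^3 + 11*x^2 - 38*x + 40) dx = -8/3, giving area 8/3.
On [4, 5] the curve lies above the axis; ∫[4,5] (-x^3 + 11*x^2 - 38*x + 40) dx = 5/12, giving area 5/12.
Total area = 8/3 + 5/12 = 37/12.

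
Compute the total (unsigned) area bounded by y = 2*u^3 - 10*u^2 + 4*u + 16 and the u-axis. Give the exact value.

The curve meets the u-axis where 2*u^3 - 10*u^2 + 4*u + 16 = 0, i.e. 2*(u - 4)*(u - 2)*(u + 1) = 0, at u = -1, 2, 4.
On [-1, 2] the curve lies above the axis; ∫[-1,2] (2*u^3 - 10*u^2 + 4*u + 16) du = 63/2, giving area 63/2.
On [2, 4] the curve lies below the axis; ∫[2,4] (2*u^3 - 10*u^2 + 4*u + 16) du = -32/3, giving area 32/3.
Total area = 63/2 + 32/3 = 253/6.

253/6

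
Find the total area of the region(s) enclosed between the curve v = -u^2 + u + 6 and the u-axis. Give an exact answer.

The curve meets the u-axis where -u^2 + u + 6 = 0, i.e. -(u - 3)*(u + 2) = 0, at u = -2, 3.
On [-2, 3] the curve lies above the axis; ∫[-2,3] (-u^2 + u + 6) du = 125/6, giving area 125/6.

125/6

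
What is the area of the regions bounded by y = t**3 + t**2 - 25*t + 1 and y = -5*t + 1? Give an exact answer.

2521/12

Set the curves equal: t**3 + t**2 - 25*t + 1 = -5*t + 1, so t**3 + t**2 - 20*t = 0, which factors as t*(t - 4)*(t + 5) = 0. The curves meet at t = -5, 0, 4.
On [-5, 0], y = t**3 + t**2 - 25*t + 1 is on top; that piece has area ∫[-5,0] (t**3 + t**2 - 20*t) dt = 1625/12.
On [0, 4], y = -5*t + 1 is on top; that piece has area ∫[0,4] (-(t**3 + t**2 - 20*t)) dt = 224/3.
Total enclosed area = 1625/12 + 224/3 = 2521/12.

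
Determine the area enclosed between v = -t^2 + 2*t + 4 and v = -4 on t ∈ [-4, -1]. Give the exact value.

52/3

The difference (-t^2 + 2*t + 4) - (-4) = -t^2 + 2*t + 8 changes sign at t = -2 inside [-4, -1], so split the integral there.
∫[-4,-2] (-t^2 + 2*t + 8) dt = -44/3; the area of that piece is 44/3.
∫[-2,-1] (-t^2 + 2*t + 8) dt = 8/3.
Total area = 44/3 + 8/3 = 52/3.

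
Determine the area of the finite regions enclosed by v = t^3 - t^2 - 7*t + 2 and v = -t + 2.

253/12

Set the curves equal: t^3 - t^2 - 7*t + 2 = -t + 2, so t^3 - t^2 - 6*t = 0, which factors as t*(t - 3)*(t + 2) = 0. The curves meet at t = -2, 0, 3.
On [-2, 0], v = t^3 - t^2 - 7*t + 2 is on top; that piece has area ∫[-2,0] (t^3 - t^2 - 6*t) dt = 16/3.
On [0, 3], v = -t + 2 is on top; that piece has area ∫[0,3] (-(t^3 - t^2 - 6*t)) dt = 63/4.
Total enclosed area = 16/3 + 63/4 = 253/12.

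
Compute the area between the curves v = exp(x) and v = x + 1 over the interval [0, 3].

On [0, 3], (exp(x)) - (x + 1) = -x + exp(x) - 1 is ≥ 0 throughout, so the area is a single integral of |-x + exp(x) - 1|.
∫[0,3] (-x + exp(x) - 1) dx = -17/2 + exp(3).

-17/2 + exp(3)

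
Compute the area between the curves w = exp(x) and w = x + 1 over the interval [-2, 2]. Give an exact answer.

On [-2, 2], (exp(x)) - (x + 1) = -x + exp(x) - 1 is ≥ 0 throughout, so the area is a single integral of |-x + exp(x) - 1|.
∫[-2,2] (-x + exp(x) - 1) dx = -4 - exp(-2) + exp(2).

-4 - exp(-2) + exp(2)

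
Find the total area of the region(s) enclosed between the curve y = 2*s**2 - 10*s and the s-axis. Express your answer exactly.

125/3

The curve meets the s-axis where 2*s**2 - 10*s = 0, i.e. 2*s*(s - 5) = 0, at s = 0, 5.
On [0, 5] the curve lies below the axis; ∫[0,5] (2*s**2 - 10*s) ds = -125/3, giving area 125/3.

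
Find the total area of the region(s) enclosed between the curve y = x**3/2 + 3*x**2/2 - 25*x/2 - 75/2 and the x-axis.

262

The curve meets the x-axis where x**3/2 + 3*x**2/2 - 25*x/2 - 75/2 = 0, i.e. (x - 5)*(x + 3)*(x + 5)/2 = 0, at x = -5, -3, 5.
On [-5, -3] the curve lies above the axis; ∫[-5,-3] (x**3/2 + 3*x**2/2 - 25*x/2 - 75/2) dx = 6, giving area 6.
On [-3, 5] the curve lies below the axis; ∫[-3,5] (x**3/2 + 3*x**2/2 - 25*x/2 - 75/2) dx = -256, giving area 256.
Total area = 6 + 256 = 262.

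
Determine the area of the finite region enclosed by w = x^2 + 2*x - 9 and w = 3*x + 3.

343/6

Set the curves equal: x^2 + 2*x - 9 = 3*x + 3, so x^2 - x - 12 = 0, which factors as (x - 4)*(x + 3) = 0. The curves meet at x = -3, 4.
On [-3, 4], w = 3*x + 3 is on top; that piece has area ∫[-3,4] (-(x^2 - x - 12)) dx = 343/6.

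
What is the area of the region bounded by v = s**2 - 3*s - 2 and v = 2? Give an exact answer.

125/6

Set the curves equal: s**2 - 3*s - 2 = 2, so s**2 - 3*s - 4 = 0, which factors as (s - 4)*(s + 1) = 0. The curves meet at s = -1, 4.
On [-1, 4], v = 2 is on top; that piece has area ∫[-1,4] (-(s**2 - 3*s - 4)) ds = 125/6.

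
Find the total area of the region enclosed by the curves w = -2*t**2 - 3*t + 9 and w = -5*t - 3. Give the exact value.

125/3

Set the curves equal: -2*t**2 - 3*t + 9 = -5*t - 3, so -2*t**2 + 2*t + 12 = 0, which factors as -2*(t - 3)*(t + 2) = 0. The curves meet at t = -2, 3.
On [-2, 3], w = -2*t**2 - 3*t + 9 is on top; that piece has area ∫[-2,3] (-2*t**2 + 2*t + 12) dt = 125/3.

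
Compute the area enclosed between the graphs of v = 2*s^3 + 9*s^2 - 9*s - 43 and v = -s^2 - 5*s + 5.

443/3

Set the curves equal: 2*s^3 + 9*s^2 - 9*s - 43 = -s^2 - 5*s + 5, so 2*s^3 + 10*s^2 - 4*s - 48 = 0, which factors as 2*(s - 2)*(s + 3)*(s + 4) = 0. The curves meet at s = -4, -3, 2.
On [-4, -3], v = 2*s^3 + 9*s^2 - 9*s - 43 is on top; that piece has area ∫[-4,-3] (2*s^3 + 10*s^2 - 4*s - 48) ds = 11/6.
On [-3, 2], v = -s^2 - 5*s + 5 is on top; that piece has area ∫[-3,2] (-(2*s^3 + 10*s^2 - 4*s - 48)) ds = 875/6.
Total enclosed area = 11/6 + 875/6 = 443/3.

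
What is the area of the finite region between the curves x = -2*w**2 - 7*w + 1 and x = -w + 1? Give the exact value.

9

Both boundary curves give x as a function of w, so integrate with respect to w. Setting them equal: -2*w**2 - 6*w = 0, i.e. -2*w*(w + 3) = 0, so they meet at w = -3, 0.
For w in [-3, 0], x = -2*w**2 - 7*w + 1 is on the right; area = ∫[-3,0] (-2*w**2 - 6*w) dw = 9.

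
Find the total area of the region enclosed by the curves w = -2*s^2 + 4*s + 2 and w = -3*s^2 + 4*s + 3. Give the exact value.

Set the curves equal: -2*s^2 + 4*s + 2 = -3*s^2 + 4*s + 3, so s^2 - 1 = 0, which factors as (s - 1)*(s + 1) = 0. The curves meet at s = -1, 1.
On [-1, 1], w = -3*s^2 + 4*s + 3 is on top; that piece has area ∫[-1,1] (-(s^2 - 1)) ds = 4/3.

4/3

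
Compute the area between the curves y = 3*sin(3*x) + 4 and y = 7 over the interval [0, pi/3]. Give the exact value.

-2 + pi

On [0, pi/3], (3*sin(3*x) + 4) - (7) = 3*sin(3*x) - 3 is ≤ 0 throughout, so the area is a single integral of |3*sin(3*x) - 3|.
∫[0,pi/3] (3*sin(3*x) - 3) dx = 2 - pi; the area of that piece is -2 + pi.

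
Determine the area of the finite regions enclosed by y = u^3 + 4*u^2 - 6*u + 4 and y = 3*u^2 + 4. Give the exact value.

253/12

Set the curves equal: u^3 + 4*u^2 - 6*u + 4 = 3*u^2 + 4, so u^3 + u^2 - 6*u = 0, which factors as u*(u - 2)*(u + 3) = 0. The curves meet at u = -3, 0, 2.
On [-3, 0], y = u^3 + 4*u^2 - 6*u + 4 is on top; that piece has area ∫[-3,0] (u^3 + u^2 - 6*u) du = 63/4.
On [0, 2], y = 3*u^2 + 4 is on top; that piece has area ∫[0,2] (-(u^3 + u^2 - 6*u)) du = 16/3.
Total enclosed area = 63/4 + 16/3 = 253/12.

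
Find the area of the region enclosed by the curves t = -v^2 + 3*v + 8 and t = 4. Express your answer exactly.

125/6

Both boundary curves give t as a function of v, so integrate with respect to v. Setting them equal: -v^2 + 3*v + 4 = 0, i.e. -(v - 4)*(v + 1) = 0, so they meet at v = -1, 4.
For v in [-1, 4], t = -v^2 + 3*v + 8 is on the right; area = ∫[-1,4] (-v^2 + 3*v + 4) dv = 125/6.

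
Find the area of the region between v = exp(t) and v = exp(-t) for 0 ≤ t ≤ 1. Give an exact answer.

-2 + exp(-1) + exp(1)

On [0, 1], (exp(t)) - (exp(-t)) = exp(t) - exp(-t) is ≥ 0 throughout, so the area is a single integral of |exp(t) - exp(-t)|.
∫[0,1] (exp(t) - exp(-t)) dt = -2 + exp(-1) + exp(1).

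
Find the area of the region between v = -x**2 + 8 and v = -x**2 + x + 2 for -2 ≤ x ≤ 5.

63/2

On [-2, 5], (-x**2 + 8) - (-x**2 + x + 2) = -x + 6 is ≥ 0 throughout, so the area is a single integral of |-x + 6|.
∫[-2,5] (-x + 6) dx = 63/2.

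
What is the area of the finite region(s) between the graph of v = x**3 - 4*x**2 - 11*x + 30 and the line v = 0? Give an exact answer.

The curve meets the x-axis where x**3 - 4*x**2 - 11*x + 30 = 0, i.e. (x - 5)*(x - 2)*(x + 3) = 0, at x = -3, 2, 5.
On [-3, 2] the curve lies above the axis; ∫[-3,2] (x**3 - 4*x**2 - 11*x + 30) dx = 1375/12, giving area 1375/12.
On [2, 5] the curve lies below the axis; ∫[2,5] (x**3 - 4*x**2 - 11*x + 30) dx = -117/4, giving area 117/4.
Total area = 1375/12 + 117/4 = 863/6.

863/6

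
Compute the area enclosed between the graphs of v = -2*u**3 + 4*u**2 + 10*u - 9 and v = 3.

253/6

Set the curves equal: -2*u**3 + 4*u**2 + 10*u - 9 = 3, so -2*u**3 + 4*u**2 + 10*u - 12 = 0, which factors as -2*(u - 3)*(u - 1)*(u + 2) = 0. The curves meet at u = -2, 1, 3.
On [-2, 1], v = 3 is on top; that piece has area ∫[-2,1] (-(-2*u**3 + 4*u**2 + 10*u - 12)) du = 63/2.
On [1, 3], v = -2*u**3 + 4*u**2 + 10*u - 9 is on top; that piece has area ∫[1,3] (-2*u**3 + 4*u**2 + 10*u - 12) du = 32/3.
Total enclosed area = 63/2 + 32/3 = 253/6.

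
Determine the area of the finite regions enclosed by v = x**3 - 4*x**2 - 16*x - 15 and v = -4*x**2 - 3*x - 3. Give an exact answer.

407/4

Set the curves equal: x**3 - 4*x**2 - 16*x - 15 = -4*x**2 - 3*x - 3, so x**3 - 13*x - 12 = 0, which factors as (x - 4)*(x + 1)*(x + 3) = 0. The curves meet at x = -3, -1, 4.
On [-3, -1], v = x**3 - 4*x**2 - 16*x - 15 is on top; that piece has area ∫[-3,-1] (x**3 - 13*x - 12) dx = 8.
On [-1, 4], v = -4*x**2 - 3*x - 3 is on top; that piece has area ∫[-1,4] (-(x**3 - 13*x - 12)) dx = 375/4.
Total enclosed area = 8 + 375/4 = 407/4.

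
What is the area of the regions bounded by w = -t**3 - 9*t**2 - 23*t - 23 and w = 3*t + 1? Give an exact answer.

Set the curves equal: -t**3 - 9*t**2 - 23*t - 23 = 3*t + 1, so -t**3 - 9*t**2 - 26*t - 24 = 0, which factors as -(t + 2)*(t + 3)*(t + 4) = 0. The curves meet at t = -4, -3, -2.
On [-4, -3], w = 3*t + 1 is on top; that piece has area ∫[-4,-3] (-(-t**3 - 9*t**2 - 26*t - 24)) dt = 1/4.
On [-3, -2], w = -t**3 - 9*t**2 - 23*t - 23 is on top; that piece has area ∫[-3,-2] (-t**3 - 9*t**2 - 26*t - 24) dt = 1/4.
Total enclosed area = 1/4 + 1/4 = 1/2.

1/2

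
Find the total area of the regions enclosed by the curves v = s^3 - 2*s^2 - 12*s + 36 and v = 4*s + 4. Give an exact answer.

568/3

Set the curves equal: s^3 - 2*s^2 - 12*s + 36 = 4*s + 4, so s^3 - 2*s^2 - 16*s + 32 = 0, which factors as (s - 4)*(s - 2)*(s + 4) = 0. The curves meet at s = -4, 2, 4.
On [-4, 2], v = s^3 - 2*s^2 - 12*s + 36 is on top; that piece has area ∫[-4,2] (s^3 - 2*s^2 - 16*s + 32) ds = 180.
On [2, 4], v = 4*s + 4 is on top; that piece has area ∫[2,4] (-(s^3 - 2*s^2 - 16*s + 32)) ds = 28/3.
Total enclosed area = 180 + 28/3 = 568/3.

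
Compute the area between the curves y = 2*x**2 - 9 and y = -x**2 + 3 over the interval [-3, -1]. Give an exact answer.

12

The difference (2*x**2 - 9) - (-x**2 + 3) = 3*x**2 - 12 changes sign at x = -2 inside [-3, -1], so split the integral there.
∫[-3,-2] (3*x**2 - 12) dx = 7.
∫[-2,-1] (3*x**2 - 12) dx = -5; the area of that piece is 5.
Total area = 7 + 5 = 12.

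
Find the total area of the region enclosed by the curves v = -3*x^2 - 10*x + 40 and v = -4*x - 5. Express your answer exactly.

Set the curves equal: -3*x^2 - 10*x + 40 = -4*x - 5, so -3*x^2 - 6*x + 45 = 0, which factors as -3*(x - 3)*(x + 5) = 0. The curves meet at x = -5, 3.
On [-5, 3], v = -3*x^2 - 10*x + 40 is on top; that piece has area ∫[-5,3] (-3*x^2 - 6*x + 45) dx = 256.

256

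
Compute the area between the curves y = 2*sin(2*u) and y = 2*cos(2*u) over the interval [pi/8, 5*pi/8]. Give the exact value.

2*sqrt(2)

On [pi/8, 5*pi/8], (2*sin(2*u)) - (2*cos(2*u)) = 2*sin(2*u) - 2*cos(2*u) is ≥ 0 throughout, so the area is a single integral of |2*sin(2*u) - 2*cos(2*u)|.
∫[pi/8,5*pi/8] (2*sin(2*u) - 2*cos(2*u)) du = 2*sqrt(2).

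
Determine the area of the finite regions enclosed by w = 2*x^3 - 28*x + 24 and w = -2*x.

Set the curves equal: 2*x^3 - 28*x + 24 = -2*x, so 2*x^3 - 26*x + 24 = 0, which factors as 2*(x - 3)*(x - 1)*(x + 4) = 0. The curves meet at x = -4, 1, 3.
On [-4, 1], w = 2*x^3 - 28*x + 24 is on top; that piece has area ∫[-4,1] (2*x^3 - 26*x + 24) dx = 375/2.
On [1, 3], w = -2*x is on top; that piece has area ∫[1,3] (-(2*x^3 - 26*x + 24)) dx = 16.
Total enclosed area = 375/2 + 16 = 407/2.

407/2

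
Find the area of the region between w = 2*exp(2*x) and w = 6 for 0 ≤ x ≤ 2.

-17 + 6*log(3) + exp(4)

The difference (2*exp(2*x)) - (6) = 2*exp(2*x) - 6 changes sign at x = log(3)/2 inside [0, 2], so split the integral there.
∫[0,log(3)/2] (2*exp(2*x) - 6) dx = 2 - log(27); the area of that piece is -2 + log(27).
∫[log(3)/2,2] (2*exp(2*x) - 6) dx = -15 + 3*log(3) + exp(4).
Total area = (-2 + log(27)) + (-15 + 3*log(3) + exp(4)) = -17 + 6*log(3) + exp(4).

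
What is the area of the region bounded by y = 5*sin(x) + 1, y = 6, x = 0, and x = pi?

On [0, pi], (5*sin(x) + 1) - (6) = 5*sin(x) - 5 is ≤ 0 throughout, so the area is a single integral of |5*sin(x) - 5|.
∫[0,pi] (5*sin(x) - 5) dx = 10 - 5*pi; the area of that piece is -10 + 5*pi.

-10 + 5*pi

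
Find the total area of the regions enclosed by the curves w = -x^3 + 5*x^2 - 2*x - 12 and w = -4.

Set the curves equal: -x^3 + 5*x^2 - 2*x - 12 = -4, so -x^3 + 5*x^2 - 2*x - 8 = 0, which factors as -(x - 4)*(x - 2)*(x + 1) = 0. The curves meet at x = -1, 2, 4.
On [-1, 2], w = -4 is on top; that piece has area ∫[-1,2] (-(-x^3 + 5*x^2 - 2*x - 8)) dx = 63/4.
On [2, 4], w = -x^3 + 5*x^2 - 2*x - 12 is on top; that piece has area ∫[2,4] (-x^3 + 5*x^2 - 2*x - 8) dx = 16/3.
Total enclosed area = 63/4 + 16/3 = 253/12.

253/12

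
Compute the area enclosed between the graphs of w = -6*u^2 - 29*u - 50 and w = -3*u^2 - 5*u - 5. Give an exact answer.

4

Set the curves equal: -6*u^2 - 29*u - 50 = -3*u^2 - 5*u - 5, so -3*u^2 - 24*u - 45 = 0, which factors as -3*(u + 3)*(u + 5) = 0. The curves meet at u = -5, -3.
On [-5, -3], w = -6*u^2 - 29*u - 50 is on top; that piece has area ∫[-5,-3] (-3*u^2 - 24*u - 45) du = 4.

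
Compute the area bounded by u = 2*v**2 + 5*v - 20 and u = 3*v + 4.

343/3

Both boundary curves give u as a function of v, so integrate with respect to v. Setting them equal: 2*v**2 + 2*v - 24 = 0, i.e. 2*(v - 3)*(v + 4) = 0, so they meet at v = -4, 3.
For v in [-4, 3], u = 2*v**2 + 5*v - 20 is on the left; area = ∫[-4,3] (-(2*v**2 + 2*v - 24)) dv = 343/3.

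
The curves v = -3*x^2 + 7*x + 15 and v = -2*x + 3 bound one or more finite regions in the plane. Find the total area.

Set the curves equal: -3*x^2 + 7*x + 15 = -2*x + 3, so -3*x^2 + 9*x + 12 = 0, which factors as -3*(x - 4)*(x + 1) = 0. The curves meet at x = -1, 4.
On [-1, 4], v = -3*x^2 + 7*x + 15 is on top; that piece has area ∫[-1,4] (-3*x^2 + 9*x + 12) dx = 125/2.

125/2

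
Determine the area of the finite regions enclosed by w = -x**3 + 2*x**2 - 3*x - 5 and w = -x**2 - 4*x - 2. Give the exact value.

Set the curves equal: -x**3 + 2*x**2 - 3*x - 5 = -x**2 - 4*x - 2, so -x**3 + 3*x**2 + x - 3 = 0, which factors as -(x - 3)*(x - 1)*(x + 1) = 0. The curves meet at x = -1, 1, 3.
On [-1, 1], w = -x**2 - 4*x - 2 is on top; that piece has area ∫[-1,1] (-(-x**3 + 3*x**2 + x - 3)) dx = 4.
On [1, 3], w = -x**3 + 2*x**2 - 3*x - 5 is on top; that piece has area ∫[1,3] (-x**3 + 3*x**2 + x - 3) dx = 4.
Total enclosed area = 4 + 4 = 8.

8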